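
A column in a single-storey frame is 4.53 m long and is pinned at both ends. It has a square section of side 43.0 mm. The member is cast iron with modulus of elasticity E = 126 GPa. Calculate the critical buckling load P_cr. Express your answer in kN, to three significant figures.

P_cr ≈ 17.3 kN

I = a⁴/12 = 43.0⁴/12 = 2.849×10^5 mm⁴
I = 2.849×10^5 mm⁴ = 2.849×10^-7 m⁴
Effective length L_e = K·L = 1 × 4.53 = 4.530 m
P_cr = π²EI / L_e² = π² × 126×10⁹ × 2.849×10^-7 / 4.530² = 1.726×10^4 N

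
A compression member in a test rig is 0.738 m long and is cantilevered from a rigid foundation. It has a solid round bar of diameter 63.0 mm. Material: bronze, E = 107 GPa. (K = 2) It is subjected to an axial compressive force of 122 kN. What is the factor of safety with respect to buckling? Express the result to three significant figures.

n ≈ 3.07

I = πd⁴/64 = π×63.0⁴/64 = 7.733×10^5 mm⁴
I = 7.733×10^5 mm⁴ = 7.733×10^-7 m⁴
Effective length L_e = K·L = 2 × 0.738 = 1.476 m
P_cr = π²EI / L_e² = π² × 107×10⁹ × 7.733×10^-7 / 1.476² = 3.748×10^5 N
Factor of safety n = P_cr / P = 374.84 / 122 = 3.07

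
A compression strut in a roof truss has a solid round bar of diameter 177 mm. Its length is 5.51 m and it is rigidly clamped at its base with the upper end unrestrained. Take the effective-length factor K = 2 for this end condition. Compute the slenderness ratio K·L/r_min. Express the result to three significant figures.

I = πd⁴/64 = π×177⁴/64 = 4.818×10^7 mm⁴
A = 2.461×10^4 mm²;  r_min = √(I/A) = √(4.818×10^7/2.461×10^4) = 44.25 mm
L_e = K·L = 2 × 5.51 m = 11.02 m = 11020 mm
λ = L_e / r_min = 11020 / 44.25 = 249

λ ≈ 249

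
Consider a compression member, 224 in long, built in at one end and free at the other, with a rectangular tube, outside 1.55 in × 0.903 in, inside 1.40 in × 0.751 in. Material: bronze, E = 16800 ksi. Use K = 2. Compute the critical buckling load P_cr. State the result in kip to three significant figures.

P_cr ≈ 0.0377 kip

Weak-axis I_min = (h_o·b_o³ − h_i·b_i³)/12 with b_o = 0.903, b_i = 0.7510 in (shorter outer/inner sides).
I_min = (1.55×0.903³ − 1.400×0.7510³)/12 = 4.569×10^-2 in⁴
Effective length L_e = K·L = 2 × 224 = 448.0 in
P_cr = π²EI / L_e² = π² × 16800×10³ × 4.569×10^-2 / 448.0² = 37.75 lb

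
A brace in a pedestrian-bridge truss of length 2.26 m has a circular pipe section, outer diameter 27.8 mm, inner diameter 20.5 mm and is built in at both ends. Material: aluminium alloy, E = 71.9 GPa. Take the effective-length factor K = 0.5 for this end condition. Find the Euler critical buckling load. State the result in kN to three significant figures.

d_o = 27.8 mm, d_i = 20.5 mm
I = π(d_o⁴ − d_i⁴)/64 = π(27.8⁴ − 20.50⁴)/64 = 2.065×10^4 mm⁴
I = 2.065×10^4 mm⁴ = 2.065×10^-8 m⁴
Effective length L_e = K·L = 0.5 × 2.26 = 1.130 m
P_cr = π²EI / L_e² = π² × 71.9×10⁹ × 2.065×10^-8 / 1.130² = 1.148×10^4 N

P_cr ≈ 11.5 kN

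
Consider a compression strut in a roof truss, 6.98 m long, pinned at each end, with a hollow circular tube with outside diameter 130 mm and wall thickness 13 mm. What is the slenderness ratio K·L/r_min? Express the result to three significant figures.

λ ≈ 168

Inner diameter d_i = 130 − 2×13 = 104.0 mm
I = π(d_o⁴ − d_i⁴)/64 = π(130⁴ − 104.0⁴)/64 = 8.277×10^6 mm⁴
A = 4.778×10^3 mm²;  r_min = √(I/A) = √(8.277×10^6/4.778×10^3) = 41.62 mm
L_e = K·L = 1 × 6.98 m = 6.980 m = 6980.0 mm
λ = L_e / r_min = 6980.0 / 41.62 = 168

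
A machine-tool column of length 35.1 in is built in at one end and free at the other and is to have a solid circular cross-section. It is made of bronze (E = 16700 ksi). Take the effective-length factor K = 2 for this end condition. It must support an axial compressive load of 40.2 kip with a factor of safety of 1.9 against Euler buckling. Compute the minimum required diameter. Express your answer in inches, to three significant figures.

Required P_cr = n·P = 1.9 × 40.2 = 76.38 kip
L_e = K·L = 2 × 35.1 = 70.20 in
Required I = P_cr·L_e²/(π²E) = 7.638×10^4 × 70.20² / (π² × 1.67×10^7) = 2.284 in⁴
Solid circle: I = πd⁴/64  ⇒  d = (64I/π)^(1/4) = (64×2.284/π)^(1/4) = 2.61 in

d ≈ 2.61 in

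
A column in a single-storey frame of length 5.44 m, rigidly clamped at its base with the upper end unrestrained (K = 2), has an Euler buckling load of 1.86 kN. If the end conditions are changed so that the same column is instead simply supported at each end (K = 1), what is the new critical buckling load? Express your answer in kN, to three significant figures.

P_cr ∝ 1/K², so P_cr,new = P_cr,old × (K_old/K_new)² = 1.86 × (2/1)²
= 1.86 × 4.000 = 7.44 kN

P_cr ≈ 7.44 kN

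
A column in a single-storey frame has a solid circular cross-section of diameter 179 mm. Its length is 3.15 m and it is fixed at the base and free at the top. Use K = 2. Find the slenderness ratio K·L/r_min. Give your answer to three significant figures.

λ ≈ 141

For a solid circle r = d/4 = 179/4 = 44.75 mm
L_e = K·L = 2 × 3.15 m = 6.300 m = 6300.0 mm
λ = L_e / r_min = 6300.0 / 44.75 = 141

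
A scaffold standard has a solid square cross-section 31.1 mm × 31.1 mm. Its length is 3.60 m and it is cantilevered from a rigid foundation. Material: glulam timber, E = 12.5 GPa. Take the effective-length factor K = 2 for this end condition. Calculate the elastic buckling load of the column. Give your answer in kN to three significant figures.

I = a⁴/12 = 31.1⁴/12 = 7.796×10^4 mm⁴
I = 7.796×10^4 mm⁴ = 7.796×10^-8 m⁴
Effective length L_e = K·L = 2 × 3.60 = 7.200 m
P_cr = π²EI / L_e² = π² × 12.5×10⁹ × 7.796×10^-8 / 7.200² = 185.5 N

P_cr ≈ 0.186 kN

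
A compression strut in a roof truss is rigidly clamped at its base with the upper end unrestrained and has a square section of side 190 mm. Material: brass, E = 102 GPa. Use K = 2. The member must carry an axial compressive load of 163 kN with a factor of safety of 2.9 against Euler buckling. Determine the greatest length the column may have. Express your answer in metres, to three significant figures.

I = a⁴/12 = 190⁴/12 = 1.086×10^8 mm⁴
I = 1.086×10^-4 m⁴
Required critical load P_cr = n·P = 2.9 × 163 = 472.7 kN = 4.727×10^5 N
From P_cr = π²EI/(K·L)²:  L = (1/K)·√(π²EI/P_cr) = (1/2)·√(π²×1.02×10^11×1.086×10^-4/4.727×10^5)
L = 7.60 m

L_max ≈ 7.60 m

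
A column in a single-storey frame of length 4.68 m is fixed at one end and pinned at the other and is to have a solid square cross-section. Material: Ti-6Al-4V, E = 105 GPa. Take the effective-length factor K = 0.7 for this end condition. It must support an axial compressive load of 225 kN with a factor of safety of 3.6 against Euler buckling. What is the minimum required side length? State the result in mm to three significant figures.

a ≈ 100 mm

Required P_cr = n·P = 3.6 × 225 = 810.0 kN
L_e = K·L = 0.7 × 4.68 = 3.276 m
Required I = P_cr·L_e²/(π²E) = 8.100×10^5 × 3.276² / (π² × 1.05×10^11) = 8.388×10^-6 m⁴
I_req = 8.388×10^6 mm⁴
Solid square: I = a⁴/12  ⇒  a = (12I)^(1/4) = (12×8.388×10^6)^(1/4) = 100 mm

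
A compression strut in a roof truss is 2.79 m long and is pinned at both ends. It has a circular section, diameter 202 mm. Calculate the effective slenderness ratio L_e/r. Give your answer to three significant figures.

I = πd⁴/64 = π×202⁴/64 = 8.173×10^7 mm⁴
A = 3.205×10^4 mm²;  r_min = √(I/A) = √(8.173×10^7/3.205×10^4) = 50.50 mm
L_e = K·L = 1 × 2.79 m = 2.790 m = 2790.0 mm
λ = L_e / r_min = 2790.0 / 50.50 = 55.2

λ ≈ 55.2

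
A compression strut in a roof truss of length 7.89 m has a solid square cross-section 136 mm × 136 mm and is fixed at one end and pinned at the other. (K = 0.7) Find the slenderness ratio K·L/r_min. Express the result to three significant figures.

λ ≈ 141

For a square r = a/√12 = 136/√12 = 39.26 mm
L_e = K·L = 0.7 × 7.89 m = 5.523 m = 5523.0 mm
λ = L_e / r_min = 5523.0 / 39.26 = 141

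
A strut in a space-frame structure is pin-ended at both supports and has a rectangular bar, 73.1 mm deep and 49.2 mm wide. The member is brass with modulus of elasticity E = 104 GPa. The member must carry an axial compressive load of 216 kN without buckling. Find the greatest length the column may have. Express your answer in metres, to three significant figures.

Buckling occurs about the weak axis: I_min = h·b³/12 with b = 49.2 mm (the shorter side).
I_min = 73.1×49.2³/12 = 7.255×10^5 mm⁴
I = 7.255×10^-7 m⁴
At the buckling limit P_cr = P = 2.160×10^5 N
From P_cr = π²EI/(K·L)²:  L = (1/K)·√(π²EI/P_cr) = (1/1)·√(π²×1.04×10^11×7.255×10^-7/2.160×10^5)
L = 1.86 m

L_max ≈ 1.86 m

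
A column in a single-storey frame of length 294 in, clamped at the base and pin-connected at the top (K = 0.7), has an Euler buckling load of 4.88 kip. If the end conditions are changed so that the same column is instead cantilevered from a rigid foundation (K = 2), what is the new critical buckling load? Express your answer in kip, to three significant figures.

P_cr ≈ 0.598 kip

P_cr ∝ 1/K², so P_cr,new = P_cr,old × (K_old/K_new)² = 4.88 × (0.7/2)²
= 4.88 × 0.1225 = 0.598 kip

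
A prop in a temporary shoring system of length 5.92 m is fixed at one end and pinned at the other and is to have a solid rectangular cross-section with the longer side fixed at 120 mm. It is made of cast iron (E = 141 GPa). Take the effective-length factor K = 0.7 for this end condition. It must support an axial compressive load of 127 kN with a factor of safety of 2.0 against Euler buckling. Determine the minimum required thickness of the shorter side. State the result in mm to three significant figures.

b ≈ 67.9 mm

Required P_cr = n·P = 2.0 × 127 = 254.0 kN
L_e = K·L = 0.7 × 5.92 = 4.144 m
Required I = P_cr·L_e²/(π²E) = 2.540×10^5 × 4.144² / (π² × 1.41×10^11) = 3.134×10^-6 m⁴
I_req = 3.134×10^6 mm⁴
Rectangle, weak axis: I_min = h·b³/12 with h = 120 mm fixed  ⇒  b = (12I/h)^(1/3) = 67.9 mm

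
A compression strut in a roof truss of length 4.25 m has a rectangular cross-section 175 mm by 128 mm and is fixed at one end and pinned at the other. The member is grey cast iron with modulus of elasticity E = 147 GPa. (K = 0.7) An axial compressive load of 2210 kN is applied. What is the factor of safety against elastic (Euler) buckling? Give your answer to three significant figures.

n ≈ 2.27

Buckling occurs about the weak axis: I_min = h·b³/12 with b = 128 mm (the shorter side).
I_min = 175×128³/12 = 3.058×10^7 mm⁴
I = 3.058×10^7 mm⁴ = 3.058×10^-5 m⁴
Effective length L_e = K·L = 0.7 × 4.25 = 2.975 m
P_cr = π²EI / L_e² = π² × 147×10⁹ × 3.058×10^-5 / 2.975² = 5.013×10^6 N
Factor of safety n = P_cr / P = 5013.4 / 2210 = 2.27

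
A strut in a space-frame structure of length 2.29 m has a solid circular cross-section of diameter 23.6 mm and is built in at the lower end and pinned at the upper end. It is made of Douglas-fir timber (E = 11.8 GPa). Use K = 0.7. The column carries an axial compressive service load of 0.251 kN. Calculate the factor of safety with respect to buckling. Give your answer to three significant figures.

I = πd⁴/64 = π×23.6⁴/64 = 1.523×10^4 mm⁴
I = 1.523×10^4 mm⁴ = 1.523×10^-8 m⁴
Effective length L_e = K·L = 0.7 × 2.29 = 1.603 m
P_cr = π²EI / L_e² = π² × 11.8×10⁹ × 1.523×10^-8 / 1.603² = 690.1 N
Factor of safety n = P_cr / P = 0.69013 / 0.251 = 2.75

n ≈ 2.75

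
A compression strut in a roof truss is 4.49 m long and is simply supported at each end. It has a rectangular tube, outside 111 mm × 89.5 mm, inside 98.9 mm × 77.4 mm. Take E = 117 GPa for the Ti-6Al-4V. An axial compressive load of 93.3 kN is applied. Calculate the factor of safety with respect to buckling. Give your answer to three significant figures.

Weak-axis I_min = (h_o·b_o³ − h_i·b_i³)/12 with b_o = 89.5, b_i = 77.40 mm (shorter outer/inner sides).
I_min = (111×89.5³ − 98.90×77.40³)/12 = 2.810×10^6 mm⁴
I = 2.810×10^6 mm⁴ = 2.810×10^-6 m⁴
Effective length L_e = K·L = 1 × 4.49 = 4.490 m
P_cr = π²EI / L_e² = π² × 117×10⁹ × 2.810×10^-6 / 4.490² = 1.610×10^5 N
Factor of safety n = P_cr / P = 160.95 / 93.3 = 1.73

n ≈ 1.73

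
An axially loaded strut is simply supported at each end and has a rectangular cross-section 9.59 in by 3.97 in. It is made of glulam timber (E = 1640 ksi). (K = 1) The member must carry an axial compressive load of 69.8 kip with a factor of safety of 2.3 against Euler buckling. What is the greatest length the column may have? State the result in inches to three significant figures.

Buckling occurs about the weak axis: I_min = h·b³/12 with b = 3.97 in (the shorter side).
I_min = 9.59×3.97³/12 = 50.00 in⁴
Required critical load P_cr = n·P = 2.3 × 69.8 = 160.5 kip = 1.605×10^5 lb
From P_cr = π²EI/(K·L)²:  L = (1/K)·√(π²EI/P_cr) = (1/1)·√(π²×1.64×10^6×50.00/1.605×10^5)
L = 71.0 in

L_max ≈ 71.0 in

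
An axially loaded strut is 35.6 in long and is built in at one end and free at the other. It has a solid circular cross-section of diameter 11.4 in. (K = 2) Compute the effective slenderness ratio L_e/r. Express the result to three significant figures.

λ ≈ 25.0

For a solid circle r = d/4 = 11.4/4 = 2.850 in
L_e = K·L = 2 × 35.6 = 71.20 in
λ = L_e / r_min = 71.200 / 2.850 = 25.0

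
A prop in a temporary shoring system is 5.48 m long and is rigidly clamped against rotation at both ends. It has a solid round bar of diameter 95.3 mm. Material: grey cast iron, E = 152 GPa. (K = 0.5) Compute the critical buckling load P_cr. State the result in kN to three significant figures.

I = πd⁴/64 = π×95.3⁴/64 = 4.049×10^6 mm⁴
I = 4.049×10^6 mm⁴ = 4.049×10^-6 m⁴
Effective length L_e = K·L = 0.5 × 5.48 = 2.740 m
P_cr = π²EI / L_e² = π² × 152×10⁹ × 4.049×10^-6 / 2.740² = 8.091×10^5 N

P_cr ≈ 809 kN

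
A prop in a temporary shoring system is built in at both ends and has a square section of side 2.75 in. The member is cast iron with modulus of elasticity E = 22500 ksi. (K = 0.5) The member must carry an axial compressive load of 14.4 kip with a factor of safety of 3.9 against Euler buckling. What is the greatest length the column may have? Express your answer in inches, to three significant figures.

L_max ≈ 275 in

I = a⁴/12 = 2.75⁴/12 = 4.766 in⁴
Required critical load P_cr = n·P = 3.9 × 14.4 = 56.16 kip = 5.616×10^4 lb
From P_cr = π²EI/(K·L)²:  L = (1/K)·√(π²EI/P_cr) = (1/0.5)·√(π²×2.25×10^7×4.766/5.616×10^4)
L = 275 in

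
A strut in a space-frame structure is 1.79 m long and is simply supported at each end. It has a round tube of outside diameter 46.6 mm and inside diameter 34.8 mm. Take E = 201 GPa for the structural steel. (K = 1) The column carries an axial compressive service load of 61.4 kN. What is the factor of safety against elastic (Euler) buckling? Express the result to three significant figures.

d_o = 46.6 mm, d_i = 34.8 mm
I = π(d_o⁴ − d_i⁴)/64 = π(46.6⁴ − 34.80⁴)/64 = 1.595×10^5 mm⁴
I = 1.595×10^5 mm⁴ = 1.595×10^-7 m⁴
Effective length L_e = K·L = 1 × 1.79 = 1.790 m
P_cr = π²EI / L_e² = π² × 201×10⁹ × 1.595×10^-7 / 1.790² = 9.875×10^4 N
Factor of safety n = P_cr / P = 98.745 / 61.4 = 1.61

n ≈ 1.61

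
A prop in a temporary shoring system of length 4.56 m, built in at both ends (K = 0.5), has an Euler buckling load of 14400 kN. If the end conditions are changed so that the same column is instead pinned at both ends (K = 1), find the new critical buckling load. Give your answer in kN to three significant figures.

P_cr ≈ 3600 kN

P_cr ∝ 1/K², so P_cr,new = P_cr,old × (K_old/K_new)² = 14400 × (0.5/1)²
= 14400 × 0.2500 = 3600 kN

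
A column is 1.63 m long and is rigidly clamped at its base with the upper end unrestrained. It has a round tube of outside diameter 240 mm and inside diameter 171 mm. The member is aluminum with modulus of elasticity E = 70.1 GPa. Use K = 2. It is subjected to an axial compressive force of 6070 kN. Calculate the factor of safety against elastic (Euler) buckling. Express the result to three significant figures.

d_o = 240 mm, d_i = 171 mm
I = π(d_o⁴ − d_i⁴)/64 = π(240⁴ − 171.0⁴)/64 = 1.209×10^8 mm⁴
I = 1.209×10^8 mm⁴ = 1.209×10^-4 m⁴
Effective length L_e = K·L = 2 × 1.63 = 3.260 m
P_cr = π²EI / L_e² = π² × 70.1×10⁹ × 1.209×10^-4 / 3.260² = 7.870×10^6 N
Factor of safety n = P_cr / P = 7869.9 / 6070 = 1.30

n ≈ 1.30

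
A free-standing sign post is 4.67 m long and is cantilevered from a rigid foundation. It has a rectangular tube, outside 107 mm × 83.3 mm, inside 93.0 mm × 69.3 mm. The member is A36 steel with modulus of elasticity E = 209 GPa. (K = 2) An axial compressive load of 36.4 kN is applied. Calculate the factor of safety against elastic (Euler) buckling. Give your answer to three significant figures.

n ≈ 1.67

Weak-axis I_min = (h_o·b_o³ − h_i·b_i³)/12 with b_o = 83.3, b_i = 69.30 mm (shorter outer/inner sides).
I_min = (107×83.3³ − 93.00×69.30³)/12 = 2.575×10^6 mm⁴
I = 2.575×10^6 mm⁴ = 2.575×10^-6 m⁴
Effective length L_e = K·L = 2 × 4.67 = 9.340 m
P_cr = π²EI / L_e² = π² × 209×10⁹ × 2.575×10^-6 / 9.340² = 6.088×10^4 N
Factor of safety n = P_cr / P = 60.879 / 36.4 = 1.67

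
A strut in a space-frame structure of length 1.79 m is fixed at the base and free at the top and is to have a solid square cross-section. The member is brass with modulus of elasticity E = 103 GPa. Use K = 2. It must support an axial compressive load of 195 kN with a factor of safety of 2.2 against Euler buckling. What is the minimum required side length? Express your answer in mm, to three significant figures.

Required P_cr = n·P = 2.2 × 195 = 429.0 kN
L_e = K·L = 2 × 1.79 = 3.580 m
Required I = P_cr·L_e²/(π²E) = 4.290×10^5 × 3.580² / (π² × 1.03×10^11) = 5.409×10^-6 m⁴
I_req = 5.409×10^6 mm⁴
Solid square: I = a⁴/12  ⇒  a = (12I)^(1/4) = (12×5.409×10^6)^(1/4) = 89.8 mm

a ≈ 89.8 mm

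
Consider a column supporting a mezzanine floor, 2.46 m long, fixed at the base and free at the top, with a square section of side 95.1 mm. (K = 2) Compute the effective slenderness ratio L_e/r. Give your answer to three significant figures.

λ ≈ 179

For a square r = a/√12 = 95.1/√12 = 27.45 mm
L_e = K·L = 2 × 2.46 m = 4.920 m = 4920.0 mm
λ = L_e / r_min = 4920.0 / 27.45 = 179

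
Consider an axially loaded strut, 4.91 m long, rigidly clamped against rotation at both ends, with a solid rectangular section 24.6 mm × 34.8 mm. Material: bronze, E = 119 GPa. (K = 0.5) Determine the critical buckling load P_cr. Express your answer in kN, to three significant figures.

Buckling occurs about the weak axis: I_min = h·b³/12 with b = 24.6 mm (the shorter side).
I_min = 34.8×24.6³/12 = 4.317×10^4 mm⁴
I = 4.317×10^4 mm⁴ = 4.317×10^-8 m⁴
Effective length L_e = K·L = 0.5 × 4.91 = 2.455 m
P_cr = π²EI / L_e² = π² × 119×10⁹ × 4.317×10^-8 / 2.455² = 8.413×10^3 N

P_cr ≈ 8.41 kN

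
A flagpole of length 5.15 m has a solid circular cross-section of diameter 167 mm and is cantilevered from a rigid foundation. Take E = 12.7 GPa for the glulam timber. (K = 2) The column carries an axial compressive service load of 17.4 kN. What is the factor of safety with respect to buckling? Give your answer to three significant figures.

I = πd⁴/64 = π×167⁴/64 = 3.818×10^7 mm⁴
I = 3.818×10^7 mm⁴ = 3.818×10^-5 m⁴
Effective length L_e = K·L = 2 × 5.15 = 10.30 m
P_cr = π²EI / L_e² = π² × 12.7×10⁹ × 3.818×10^-5 / 10.30² = 4.511×10^4 N
Factor of safety n = P_cr / P = 45.109 / 17.4 = 2.59

n ≈ 2.59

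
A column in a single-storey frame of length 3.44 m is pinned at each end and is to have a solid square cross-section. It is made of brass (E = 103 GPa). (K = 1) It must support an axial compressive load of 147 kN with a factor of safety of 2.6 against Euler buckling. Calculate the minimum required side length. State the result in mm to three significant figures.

Required P_cr = n·P = 2.6 × 147 = 382.2 kN
L_e = K·L = 1 × 3.44 = 3.440 m
Required I = P_cr·L_e²/(π²E) = 3.822×10^5 × 3.440² / (π² × 1.03×10^11) = 4.449×10^-6 m⁴
I_req = 4.449×10^6 mm⁴
Solid square: I = a⁴/12  ⇒  a = (12I)^(1/4) = (12×4.449×10^6)^(1/4) = 85.5 mm

a ≈ 85.5 mm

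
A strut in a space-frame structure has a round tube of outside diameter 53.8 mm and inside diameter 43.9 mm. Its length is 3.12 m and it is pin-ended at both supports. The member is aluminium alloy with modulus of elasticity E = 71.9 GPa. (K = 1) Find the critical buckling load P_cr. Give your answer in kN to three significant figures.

d_o = 53.8 mm, d_i = 43.9 mm
I = π(d_o⁴ − d_i⁴)/64 = π(53.8⁴ − 43.90⁴)/64 = 2.289×10^5 mm⁴
I = 2.289×10^5 mm⁴ = 2.289×10^-7 m⁴
Effective length L_e = K·L = 1 × 3.12 = 3.120 m
P_cr = π²EI / L_e² = π² × 71.9×10⁹ × 2.289×10^-7 / 3.120² = 1.669×10^4 N

P_cr ≈ 16.7 kN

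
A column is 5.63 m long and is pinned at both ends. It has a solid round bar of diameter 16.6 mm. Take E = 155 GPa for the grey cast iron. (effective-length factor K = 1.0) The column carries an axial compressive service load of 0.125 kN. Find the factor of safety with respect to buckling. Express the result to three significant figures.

n ≈ 1.44

I = πd⁴/64 = π×16.6⁴/64 = 3.727×10^3 mm⁴
I = 3.727×10^3 mm⁴ = 3.727×10^-9 m⁴
Effective length L_e = K·L = 1 × 5.63 = 5.630 m
P_cr = π²EI / L_e² = π² × 155×10⁹ × 3.727×10^-9 / 5.630² = 179.9 N
Factor of safety n = P_cr / P = 0.17989 / 0.125 = 1.44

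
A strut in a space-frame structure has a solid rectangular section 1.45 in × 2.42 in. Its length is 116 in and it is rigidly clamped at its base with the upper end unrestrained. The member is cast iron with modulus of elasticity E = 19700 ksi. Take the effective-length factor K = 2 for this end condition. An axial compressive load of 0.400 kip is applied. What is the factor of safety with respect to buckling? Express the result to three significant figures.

n ≈ 5.55

Buckling occurs about the weak axis: I_min = h·b³/12 with b = 1.45 in (the shorter side).
I_min = 2.42×1.45³/12 = 0.6148 in⁴
Effective length L_e = K·L = 2 × 116 = 232.0 in
P_cr = π²EI / L_e² = π² × 19700×10³ × 0.6148 / 232.0² = 2.221×10^3 lb
Factor of safety n = P_cr / P = 2.2209 / 0.400 = 5.55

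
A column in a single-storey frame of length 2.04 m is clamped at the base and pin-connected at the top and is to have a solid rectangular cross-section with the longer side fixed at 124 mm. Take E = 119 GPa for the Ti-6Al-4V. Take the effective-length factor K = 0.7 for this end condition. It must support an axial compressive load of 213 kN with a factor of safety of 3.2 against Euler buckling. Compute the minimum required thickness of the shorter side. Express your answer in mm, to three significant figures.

Required P_cr = n·P = 3.2 × 213 = 681.6 kN
L_e = K·L = 0.7 × 2.04 = 1.428 m
Required I = P_cr·L_e²/(π²E) = 6.816×10^5 × 1.428² / (π² × 1.19×10^11) = 1.183×10^-6 m⁴
I_req = 1.183×10^6 mm⁴
Rectangle, weak axis: I_min = h·b³/12 with h = 124 mm fixed  ⇒  b = (12I/h)^(1/3) = 48.6 mm

b ≈ 48.6 mm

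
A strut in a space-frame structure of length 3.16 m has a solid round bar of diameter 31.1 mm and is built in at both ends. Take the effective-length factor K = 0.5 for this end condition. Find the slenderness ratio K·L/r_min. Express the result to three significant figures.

λ ≈ 203

I = πd⁴/64 = π×31.1⁴/64 = 4.592×10^4 mm⁴
A = 759.6 mm²;  r_min = √(I/A) = √(4.592×10^4/759.6) = 7.775 mm
L_e = K·L = 0.5 × 3.16 m = 1.580 m = 1580.0 mm
λ = L_e / r_min = 1580.0 / 7.775 = 203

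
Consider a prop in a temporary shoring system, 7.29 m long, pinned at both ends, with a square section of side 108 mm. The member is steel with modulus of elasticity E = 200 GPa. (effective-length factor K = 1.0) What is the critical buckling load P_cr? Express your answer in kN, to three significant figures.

P_cr ≈ 421 kN

I = a⁴/12 = 108⁴/12 = 1.134×10^7 mm⁴
I = 1.134×10^7 mm⁴ = 1.134×10^-5 m⁴
Effective length L_e = K·L = 1 × 7.29 = 7.290 m
P_cr = π²EI / L_e² = π² × 200×10⁹ × 1.134×10^-5 / 7.290² = 4.211×10^5 N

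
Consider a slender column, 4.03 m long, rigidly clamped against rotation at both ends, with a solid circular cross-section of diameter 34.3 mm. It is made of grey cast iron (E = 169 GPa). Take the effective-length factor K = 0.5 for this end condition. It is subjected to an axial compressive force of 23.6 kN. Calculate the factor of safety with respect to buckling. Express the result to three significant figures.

n ≈ 1.18

I = πd⁴/64 = π×34.3⁴/64 = 6.794×10^4 mm⁴
I = 6.794×10^4 mm⁴ = 6.794×10^-8 m⁴
Effective length L_e = K·L = 0.5 × 4.03 = 2.015 m
P_cr = π²EI / L_e² = π² × 169×10⁹ × 6.794×10^-8 / 2.015² = 2.791×10^4 N
Factor of safety n = P_cr / P = 27.911 / 23.6 = 1.18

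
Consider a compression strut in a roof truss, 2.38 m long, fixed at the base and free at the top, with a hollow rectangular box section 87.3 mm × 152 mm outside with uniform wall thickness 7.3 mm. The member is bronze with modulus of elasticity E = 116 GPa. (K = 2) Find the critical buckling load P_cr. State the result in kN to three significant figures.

P_cr ≈ 204 kN

Inner dimensions: h_i = 152 − 2×7.3 = 137.4 mm, b_i = 87.3 − 2×7.3 = 72.70 mm
Weak-axis I_min = (h_o·b_o³ − h_i·b_i³)/12 with b_o = 87.3, b_i = 72.70 mm (shorter outer/inner sides).
I_min = (152×87.3³ − 137.4×72.70³)/12 = 4.028×10^6 mm⁴
I = 4.028×10^6 mm⁴ = 4.028×10^-6 m⁴
Effective length L_e = K·L = 2 × 2.38 = 4.760 m
P_cr = π²EI / L_e² = π² × 116×10⁹ × 4.028×10^-6 / 4.760² = 2.035×10^5 N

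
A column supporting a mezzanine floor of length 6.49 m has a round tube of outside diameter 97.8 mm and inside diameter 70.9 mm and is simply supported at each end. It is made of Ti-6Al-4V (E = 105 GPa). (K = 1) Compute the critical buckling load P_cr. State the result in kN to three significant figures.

d_o = 97.8 mm, d_i = 70.9 mm
I = π(d_o⁴ − d_i⁴)/64 = π(97.8⁴ − 70.90⁴)/64 = 3.250×10^6 mm⁴
I = 3.250×10^6 mm⁴ = 3.250×10^-6 m⁴
Effective length L_e = K·L = 1 × 6.49 = 6.490 m
P_cr = π²EI / L_e² = π² × 105×10⁹ × 3.250×10^-6 / 6.490² = 7.997×10^4 N

P_cr ≈ 80.0 kN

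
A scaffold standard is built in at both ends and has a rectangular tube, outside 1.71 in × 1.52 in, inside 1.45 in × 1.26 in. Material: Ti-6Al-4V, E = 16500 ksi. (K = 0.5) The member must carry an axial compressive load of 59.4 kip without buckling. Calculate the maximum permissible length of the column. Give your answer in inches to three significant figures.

Weak-axis I_min = (h_o·b_o³ − h_i·b_i³)/12 with b_o = 1.52, b_i = 1.260 in (shorter outer/inner sides).
I_min = (1.71×1.52³ − 1.450×1.260³)/12 = 0.2587 in⁴
At the buckling limit P_cr = P = 5.940×10^4 lb
From P_cr = π²EI/(K·L)²:  L = (1/K)·√(π²EI/P_cr) = (1/0.5)·√(π²×1.65×10^7×0.2587/5.940×10^4)
L = 53.3 in

L_max ≈ 53.3 in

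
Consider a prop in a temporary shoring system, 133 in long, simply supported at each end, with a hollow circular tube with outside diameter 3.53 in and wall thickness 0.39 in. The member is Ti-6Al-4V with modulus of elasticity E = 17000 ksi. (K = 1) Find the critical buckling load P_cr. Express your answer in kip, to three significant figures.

P_cr ≈ 45.7 kip

Inner diameter d_i = 3.53 − 2×0.39 = 2.750 in
I = π(d_o⁴ − d_i⁴)/64 = π(3.53⁴ − 2.750⁴)/64 = 4.815 in⁴
Effective length L_e = K·L = 1 × 133 = 133.0 in
P_cr = π²EI / L_e² = π² × 17000×10³ × 4.815 / 133.0² = 4.567×10^4 lb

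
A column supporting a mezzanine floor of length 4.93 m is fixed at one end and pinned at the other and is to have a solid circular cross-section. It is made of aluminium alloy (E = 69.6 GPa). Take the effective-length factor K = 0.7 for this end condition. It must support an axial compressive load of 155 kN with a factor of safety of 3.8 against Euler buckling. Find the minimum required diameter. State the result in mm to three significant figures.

Required P_cr = n·P = 3.8 × 155 = 589.0 kN
L_e = K·L = 0.7 × 4.93 = 3.451 m
Required I = P_cr·L_e²/(π²E) = 5.890×10^5 × 3.451² / (π² × 6.96×10^10) = 1.021×10^-5 m⁴
I_req = 1.021×10^7 mm⁴
Solid circle: I = πd⁴/64  ⇒  d = (64I/π)^(1/4) = (64×1.021×10^7/π)^(1/4) = 120 mm

d ≈ 120 mm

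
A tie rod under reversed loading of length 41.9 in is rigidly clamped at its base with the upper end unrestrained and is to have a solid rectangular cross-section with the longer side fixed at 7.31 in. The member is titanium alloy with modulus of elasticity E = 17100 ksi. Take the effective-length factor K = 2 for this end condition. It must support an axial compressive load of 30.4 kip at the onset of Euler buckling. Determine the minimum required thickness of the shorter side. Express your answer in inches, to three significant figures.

L_e = K·L = 2 × 41.9 = 83.80 in
Required I = P_cr·L_e²/(π²E) = 3.040×10^4 × 83.80² / (π² × 1.71×10^7) = 1.265 in⁴
Rectangle, weak axis: I_min = h·b³/12 with h = 7.31 in fixed  ⇒  b = (12I/h)^(1/3) = 1.28 in

b ≈ 1.28 in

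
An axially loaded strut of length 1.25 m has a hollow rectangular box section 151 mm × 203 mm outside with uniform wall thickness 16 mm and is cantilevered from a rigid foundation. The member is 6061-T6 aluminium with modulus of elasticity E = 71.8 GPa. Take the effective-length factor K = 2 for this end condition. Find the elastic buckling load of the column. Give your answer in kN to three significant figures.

P_cr ≈ 3880 kN

Inner dimensions: h_i = 203 − 2×16 = 171.0 mm, b_i = 151 − 2×16 = 119.0 mm
Weak-axis I_min = (h_o·b_o³ − h_i·b_i³)/12 with b_o = 151, b_i = 119.0 mm (shorter outer/inner sides).
I_min = (203×151³ − 171.0×119.0³)/12 = 3.423×10^7 mm⁴
I = 3.423×10^7 mm⁴ = 3.423×10^-5 m⁴
Effective length L_e = K·L = 2 × 1.25 = 2.500 m
P_cr = π²EI / L_e² = π² × 71.8×10⁹ × 3.423×10^-5 / 2.500² = 3.881×10^6 N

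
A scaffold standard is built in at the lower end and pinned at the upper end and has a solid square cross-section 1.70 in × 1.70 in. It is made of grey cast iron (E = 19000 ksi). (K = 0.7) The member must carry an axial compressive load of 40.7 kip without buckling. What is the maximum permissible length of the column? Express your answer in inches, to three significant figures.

L_max ≈ 80.9 in

I = a⁴/12 = 1.70⁴/12 = 0.6960 in⁴
At the buckling limit P_cr = P = 4.070×10^4 lb
From P_cr = π²EI/(K·L)²:  L = (1/K)·√(π²EI/P_cr) = (1/0.7)·√(π²×1.90×10^7×0.6960/4.070×10^4)
L = 80.9 in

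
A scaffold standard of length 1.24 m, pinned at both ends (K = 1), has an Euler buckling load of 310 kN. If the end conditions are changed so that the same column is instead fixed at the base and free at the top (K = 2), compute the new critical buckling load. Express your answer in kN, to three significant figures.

P_cr ≈ 77.5 kN

P_cr ∝ 1/K², so P_cr,new = P_cr,old × (K_old/K_new)² = 310 × (1/2)²
= 310 × 0.2500 = 77.5 kN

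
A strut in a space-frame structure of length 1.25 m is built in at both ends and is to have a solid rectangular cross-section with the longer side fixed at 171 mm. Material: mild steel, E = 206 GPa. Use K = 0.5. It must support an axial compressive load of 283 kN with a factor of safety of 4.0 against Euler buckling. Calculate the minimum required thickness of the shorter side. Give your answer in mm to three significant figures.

b ≈ 24.8 mm

Required P_cr = n·P = 4.0 × 283 = 1132 kN
L_e = K·L = 0.5 × 1.25 = 0.6250 m
Required I = P_cr·L_e²/(π²E) = 1.132×10^6 × 0.6250² / (π² × 2.06×10^11) = 2.175×10^-7 m⁴
I_req = 2.175×10^5 mm⁴
Rectangle, weak axis: I_min = h·b³/12 with h = 171 mm fixed  ⇒  b = (12I/h)^(1/3) = 24.8 mm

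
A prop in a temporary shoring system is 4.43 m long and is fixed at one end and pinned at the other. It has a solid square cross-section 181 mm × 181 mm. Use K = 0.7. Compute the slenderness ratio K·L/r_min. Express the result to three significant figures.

λ ≈ 59.3

For a square r = a/√12 = 181/√12 = 52.25 mm
L_e = K·L = 0.7 × 4.43 m = 3.101 m = 3101.0 mm
λ = L_e / r_min = 3101.0 / 52.25 = 59.3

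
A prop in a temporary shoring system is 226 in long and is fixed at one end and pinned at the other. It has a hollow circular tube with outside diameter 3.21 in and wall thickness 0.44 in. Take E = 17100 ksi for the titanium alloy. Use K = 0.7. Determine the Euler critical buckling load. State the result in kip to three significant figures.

Inner diameter d_i = 3.21 − 2×0.44 = 2.330 in
I = π(d_o⁴ − d_i⁴)/64 = π(3.21⁴ − 2.330⁴)/64 = 3.765 in⁴
Effective length L_e = K·L = 0.7 × 226 = 158.2 in
P_cr = π²EI / L_e² = π² × 17100×10³ × 3.765 / 158.2² = 2.539×10^4 lb

P_cr ≈ 25.4 kip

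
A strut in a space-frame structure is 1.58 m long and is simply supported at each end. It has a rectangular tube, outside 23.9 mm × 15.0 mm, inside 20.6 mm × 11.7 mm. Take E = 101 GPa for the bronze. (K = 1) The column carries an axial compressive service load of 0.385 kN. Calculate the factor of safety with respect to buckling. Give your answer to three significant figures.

Weak-axis I_min = (h_o·b_o³ − h_i·b_i³)/12 with b_o = 15.0, b_i = 11.70 mm (shorter outer/inner sides).
I_min = (23.9×15.0³ − 20.60×11.70³)/12 = 3.972×10^3 mm⁴
I = 3.972×10^3 mm⁴ = 3.972×10^-9 m⁴
Effective length L_e = K·L = 1 × 1.58 = 1.580 m
P_cr = π²EI / L_e² = π² × 101×10⁹ × 3.972×10^-9 / 1.580² = 1.586×10^3 N
Factor of safety n = P_cr / P = 1.5862 / 0.385 = 4.12

n ≈ 4.12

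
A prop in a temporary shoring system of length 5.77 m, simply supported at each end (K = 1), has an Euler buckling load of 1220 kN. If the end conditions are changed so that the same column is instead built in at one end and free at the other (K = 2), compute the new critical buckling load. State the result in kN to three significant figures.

P_cr ≈ 305 kN

P_cr ∝ 1/K², so P_cr,new = P_cr,old × (K_old/K_new)² = 1220 × (1/2)²
= 1220 × 0.2500 = 305 kN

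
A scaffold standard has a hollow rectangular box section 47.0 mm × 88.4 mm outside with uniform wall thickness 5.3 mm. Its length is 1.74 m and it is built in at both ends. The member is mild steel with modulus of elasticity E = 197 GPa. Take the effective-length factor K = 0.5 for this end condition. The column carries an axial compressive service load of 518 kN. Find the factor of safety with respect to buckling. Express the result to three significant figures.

Inner dimensions: h_i = 88.4 − 2×5.3 = 77.80 mm, b_i = 47.0 − 2×5.3 = 36.40 mm
Weak-axis I_min = (h_o·b_o³ − h_i·b_i³)/12 with b_o = 47.0, b_i = 36.40 mm (shorter outer/inner sides).
I_min = (88.4×47.0³ − 77.80×36.40³)/12 = 4.521×10^5 mm⁴
I = 4.521×10^5 mm⁴ = 4.521×10^-7 m⁴
Effective length L_e = K·L = 0.5 × 1.74 = 0.8700 m
P_cr = π²EI / L_e² = π² × 197×10⁹ × 4.521×10^-7 / 0.8700² = 1.161×10^6 N
Factor of safety n = P_cr / P = 1161.5 / 518 = 2.24

n ≈ 2.24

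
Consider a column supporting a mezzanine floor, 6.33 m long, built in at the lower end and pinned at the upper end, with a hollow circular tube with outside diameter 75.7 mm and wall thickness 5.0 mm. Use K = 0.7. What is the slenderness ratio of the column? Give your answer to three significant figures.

λ ≈ 177

Inner diameter d_i = 75.7 − 2×5.0 = 65.70 mm
I = π(d_o⁴ − d_i⁴)/64 = π(75.7⁴ − 65.70⁴)/64 = 6.974×10^5 mm⁴
A = 1.111×10^3 mm²;  r_min = √(I/A) = √(6.974×10^5/1.111×10^3) = 25.06 mm
L_e = K·L = 0.7 × 6.33 m = 4.431 m = 4431.0 mm
λ = L_e / r_min = 4431.0 / 25.06 = 177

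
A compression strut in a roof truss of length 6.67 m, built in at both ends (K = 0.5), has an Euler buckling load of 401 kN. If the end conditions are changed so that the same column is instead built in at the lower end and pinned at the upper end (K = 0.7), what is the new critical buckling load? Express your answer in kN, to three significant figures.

P_cr ≈ 205 kN

P_cr ∝ 1/K², so P_cr,new = P_cr,old × (K_old/K_new)² = 401 × (0.5/0.7)²
= 401 × 0.5102 = 205 kN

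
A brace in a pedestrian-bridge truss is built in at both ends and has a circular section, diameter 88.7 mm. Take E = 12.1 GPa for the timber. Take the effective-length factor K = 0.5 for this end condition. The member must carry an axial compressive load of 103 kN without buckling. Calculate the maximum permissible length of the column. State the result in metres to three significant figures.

L_max ≈ 3.75 m

I = πd⁴/64 = π×88.7⁴/64 = 3.039×10^6 mm⁴
I = 3.039×10^-6 m⁴
At the buckling limit P_cr = P = 1.030×10^5 N
From P_cr = π²EI/(K·L)²:  L = (1/K)·√(π²EI/P_cr) = (1/0.5)·√(π²×1.21×10^10×3.039×10^-6/1.030×10^5)
L = 3.75 m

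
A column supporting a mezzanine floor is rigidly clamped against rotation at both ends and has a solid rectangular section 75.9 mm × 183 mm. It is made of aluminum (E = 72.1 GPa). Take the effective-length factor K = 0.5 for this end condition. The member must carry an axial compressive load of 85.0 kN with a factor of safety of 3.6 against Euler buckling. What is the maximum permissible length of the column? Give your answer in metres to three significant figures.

Buckling occurs about the weak axis: I_min = h·b³/12 with b = 75.9 mm (the shorter side).
I_min = 183×75.9³/12 = 6.668×10^6 mm⁴
I = 6.668×10^-6 m⁴
Required critical load P_cr = n·P = 3.6 × 85.0 = 306.0 kN = 3.060×10^5 N
From P_cr = π²EI/(K·L)²:  L = (1/K)·√(π²EI/P_cr) = (1/0.5)·√(π²×7.21×10^10×6.668×10^-6/3.060×10^5)
L = 7.88 m

L_max ≈ 7.88 m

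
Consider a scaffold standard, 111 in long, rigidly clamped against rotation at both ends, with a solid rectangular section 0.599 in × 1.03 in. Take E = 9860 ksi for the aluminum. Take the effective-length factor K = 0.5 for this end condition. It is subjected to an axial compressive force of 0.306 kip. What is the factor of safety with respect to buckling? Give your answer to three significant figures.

Buckling occurs about the weak axis: I_min = h·b³/12 with b = 0.599 in (the shorter side).
I_min = 1.03×0.599³/12 = 1.845×10^-2 in⁴
Effective length L_e = K·L = 0.5 × 111 = 55.50 in
P_cr = π²EI / L_e² = π² × 9860×10³ × 1.845×10^-2 / 55.50² = 582.8 lb
Factor of safety n = P_cr / P = 0.58281 / 0.306 = 1.90

n ≈ 1.90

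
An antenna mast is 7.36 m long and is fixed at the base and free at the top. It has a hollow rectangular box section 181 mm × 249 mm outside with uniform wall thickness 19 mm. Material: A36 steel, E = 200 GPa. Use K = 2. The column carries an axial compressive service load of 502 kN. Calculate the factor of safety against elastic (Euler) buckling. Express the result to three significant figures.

Inner dimensions: h_i = 249 − 2×19 = 211.0 mm, b_i = 181 − 2×19 = 143.0 mm
Weak-axis I_min = (h_o·b_o³ − h_i·b_i³)/12 with b_o = 181, b_i = 143.0 mm (shorter outer/inner sides).
I_min = (249×181³ − 211.0×143.0³)/12 = 7.162×10^7 mm⁴
I = 7.162×10^7 mm⁴ = 7.162×10^-5 m⁴
Effective length L_e = K·L = 2 × 7.36 = 14.72 m
P_cr = π²EI / L_e² = π² × 200×10⁹ × 7.162×10^-5 / 14.72² = 6.525×10^5 N
Factor of safety n = P_cr / P = 652.50 / 502 = 1.30

n ≈ 1.30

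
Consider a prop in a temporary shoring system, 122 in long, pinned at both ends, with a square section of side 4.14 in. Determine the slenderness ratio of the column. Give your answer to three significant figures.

λ ≈ 102

For a square r = a/√12 = 4.14/√12 = 1.195 in
L_e = K·L = 1 × 122 = 122.0 in
λ = L_e / r_min = 122.00 / 1.195 = 102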